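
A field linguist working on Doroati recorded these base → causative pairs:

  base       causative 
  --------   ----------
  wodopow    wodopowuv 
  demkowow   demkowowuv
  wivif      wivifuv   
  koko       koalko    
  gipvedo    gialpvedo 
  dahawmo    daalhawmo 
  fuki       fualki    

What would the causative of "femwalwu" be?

"femwalwu" ends in a vowel. The stems ending in a vowel (koko → koalko, dahawmo → daalhawmo, gipvedo → gialpvedo) insert -al- after the first vowel.
The other pattern: stems ending in a consonant add -uv.
So femwalwu → fealmwalwu.

fealmwalwu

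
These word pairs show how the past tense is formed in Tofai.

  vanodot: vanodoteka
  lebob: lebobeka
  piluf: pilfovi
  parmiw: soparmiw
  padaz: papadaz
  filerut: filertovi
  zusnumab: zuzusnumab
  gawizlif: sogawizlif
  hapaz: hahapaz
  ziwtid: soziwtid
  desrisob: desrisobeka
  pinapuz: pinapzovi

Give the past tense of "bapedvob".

bapedvobeka

lebob and zusnumab both end in -b yet inflect differently (lebobeka, zuzusnumab), so the final letter is not what conditions the rule; the last vowel is.
"bapedvob" has last vowel 'o'. The stems whose last vowel is 'o' (vanodot → vanodoteka, lebob → lebobeka, desrisob → desrisobeka) add -eka.
The other patterns: stems whose last vowel is 'a' repeat the first consonant+vowel as a prefix; stems whose last vowel is 'i' add the prefix so-; stems whose last vowel is 'u' delete the last vowel and add -ovi.
So bapedvob → bapedvobeka.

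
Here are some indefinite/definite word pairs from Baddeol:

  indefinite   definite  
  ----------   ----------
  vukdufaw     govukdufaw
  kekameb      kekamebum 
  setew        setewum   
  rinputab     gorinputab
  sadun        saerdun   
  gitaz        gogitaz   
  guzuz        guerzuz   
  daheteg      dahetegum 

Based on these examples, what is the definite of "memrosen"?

memrosenum

"memrosen" has last vowel 'e'. The stems whose last vowel is 'e' (setew → setewum, daheteg → dahetegum, kekameb → kekamebum) add -um.
So memrosen → memrosenum.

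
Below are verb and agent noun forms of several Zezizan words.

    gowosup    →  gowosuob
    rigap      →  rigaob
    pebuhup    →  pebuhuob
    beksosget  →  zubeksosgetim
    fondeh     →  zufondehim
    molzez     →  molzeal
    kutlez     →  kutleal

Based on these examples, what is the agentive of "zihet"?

molzez and fondeh both have last vowel 'e' yet inflect differently (molzeal, zufondehim), so the last vowel is not what conditions the rule; the final letter is.
"zihet" ends in -t. The one such stem in the data (beksosget → zubeksosgetim) adds zu- … -im around the stem, so the same rule applies.
So zihet → zuzihetim.

zuzihetim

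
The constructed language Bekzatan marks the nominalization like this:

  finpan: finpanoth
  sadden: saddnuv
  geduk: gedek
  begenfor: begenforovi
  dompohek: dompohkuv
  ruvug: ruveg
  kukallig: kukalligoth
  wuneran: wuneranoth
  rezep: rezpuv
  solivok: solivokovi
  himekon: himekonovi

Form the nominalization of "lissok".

geduk and solivok both end in -k yet inflect differently (gedek, solivokovi), so the final letter is not what conditions the rule; the last vowel is.
"lissok" has last vowel 'o'. The stems whose last vowel is 'o' (himekon → himekonovi, solivok → solivokovi, begenfor → begenforovi) add -ovi.
The other patterns: stems whose last vowel is 'u' change the last vowel to 'e'; stems whose last vowel is 'e' delete the last vowel and add -uv; stems whose last vowel is 'a' or 'i' add -oth.
So lissok → lissokovi.

lissokovi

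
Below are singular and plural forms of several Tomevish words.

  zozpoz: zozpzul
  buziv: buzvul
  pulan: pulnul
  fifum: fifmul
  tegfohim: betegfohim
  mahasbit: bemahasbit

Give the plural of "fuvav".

fuvvul

"fuvav" has 2 vowels. The stems with 2 vowels (fifum → fifmul, pulan → pulnul, buziv → buzvul) delete the last vowel and add -ul.
The other pattern: stems with 3 vowels add the prefix be-.
So fuvav → fuvvul.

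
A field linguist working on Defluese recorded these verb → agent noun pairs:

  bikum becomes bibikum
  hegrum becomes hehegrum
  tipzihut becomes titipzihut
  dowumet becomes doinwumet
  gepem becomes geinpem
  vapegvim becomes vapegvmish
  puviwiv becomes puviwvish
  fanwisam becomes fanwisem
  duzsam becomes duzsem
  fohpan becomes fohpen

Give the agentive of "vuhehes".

"vuhehes" has last vowel 'e'. The stems whose last vowel is 'e' (dowumet → doinwumet, gepem → geinpem) insert -in- after the first vowel.
So vuhehes → vuinhehes.

vuinhehes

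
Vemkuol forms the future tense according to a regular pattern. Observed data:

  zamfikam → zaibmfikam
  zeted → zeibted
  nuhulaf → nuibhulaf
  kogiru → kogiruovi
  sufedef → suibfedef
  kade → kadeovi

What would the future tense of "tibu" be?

tibuovi

zeted and kade both have last vowel 'e' yet inflect differently (zeibted, kadeovi), so the last vowel is not what conditions the rule; whether the stem ends in a vowel or a consonant is.
"tibu" ends in a vowel. The stems ending in a vowel (kade → kadeovi, kogiru → kogiruovi) add -ovi.
So tibu → tibuovi.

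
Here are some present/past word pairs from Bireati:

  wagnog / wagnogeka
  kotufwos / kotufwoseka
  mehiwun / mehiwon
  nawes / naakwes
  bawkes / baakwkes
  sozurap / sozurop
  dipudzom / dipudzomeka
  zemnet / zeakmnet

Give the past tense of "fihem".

fiakhem

nawes and kotufwos both end in -s yet inflect differently (naakwes, kotufwoseka), so the final letter is not what conditions the rule; the last vowel is.
"fihem" has last vowel 'e'. The stems whose last vowel is 'e' (nawes → naakwes, bawkes → baakwkes, zemnet → zeakmnet) insert -ak- after the first vowel.
The other patterns: stems whose last vowel is 'o' add -eka; stems whose last vowel is 'a' or 'u' change the last vowel to 'o'.
So fihem → fiakhem.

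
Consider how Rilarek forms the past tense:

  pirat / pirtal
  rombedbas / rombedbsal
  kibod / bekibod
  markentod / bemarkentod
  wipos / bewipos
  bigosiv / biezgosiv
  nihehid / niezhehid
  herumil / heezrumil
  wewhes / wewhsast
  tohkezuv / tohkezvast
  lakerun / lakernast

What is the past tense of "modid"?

moezdid

rombedbas and wipos both end in -s yet inflect differently (rombedbsal, bewipos), so the final letter is not what conditions the rule; the last vowel is.
"modid" has last vowel 'i'. The stems whose last vowel is 'i' (bigosiv → biezgosiv, nihehid → niezhehid, herumil → heezrumil) insert -ez- after the first vowel.
The other patterns: stems whose last vowel is 'a' delete the last vowel and add -al; stems whose last vowel is 'o' add the prefix be-; stems whose last vowel is 'e' or 'u' delete the last vowel and add -ast.
So modid → moezdid.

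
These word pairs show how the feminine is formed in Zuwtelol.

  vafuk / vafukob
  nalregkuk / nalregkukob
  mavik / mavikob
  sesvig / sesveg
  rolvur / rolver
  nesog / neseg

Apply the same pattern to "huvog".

huveg

mavik and sesvig both have last vowel 'i' yet inflect differently (mavikob, sesveg), so the last vowel is not what conditions the rule; the final letter is.
"huvog" ends in -g. The stems ending in -g (sesvig → sesveg, nesog → neseg) change the last vowel to 'e'.
So huvog → huveg.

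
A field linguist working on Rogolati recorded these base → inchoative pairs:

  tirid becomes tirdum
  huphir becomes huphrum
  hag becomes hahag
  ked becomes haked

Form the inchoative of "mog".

hamog

tirid and ked both end in -d yet inflect differently (tirdum, haked), so the final letter is not what conditions the rule; the number of vowels is.
"mog" has 1 vowel. The stems with 1 vowel (hag → hahag, ked → haked) add the prefix ha-.
The other pattern: stems with 2 vowels delete the last vowel and add -um.
So mog → hamog.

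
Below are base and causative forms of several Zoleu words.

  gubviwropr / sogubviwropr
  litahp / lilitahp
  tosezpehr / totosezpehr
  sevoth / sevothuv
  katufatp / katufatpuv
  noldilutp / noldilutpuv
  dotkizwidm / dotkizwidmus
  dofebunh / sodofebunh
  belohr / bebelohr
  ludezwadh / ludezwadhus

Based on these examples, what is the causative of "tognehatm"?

tognehatmuv

litahp and noldilutp both end in -p yet inflect differently (lilitahp, noldilutpuv), so the final letter is not what conditions the rule; the second-to-last letter is.
"tognehatm" has second-to-last letter 't'. The stems whose second-to-last letter is 't' (noldilutp → noldilutpuv, katufatp → katufatpuv, sevoth → sevothuv) add -uv.
The other patterns: stems whose second-to-last letter is 'h' repeat the first consonant+vowel as a prefix; stems whose second-to-last letter is 'd' add -us; stems whose second-to-last letter is 'n' or 'p' add the prefix so-.
So tognehatm → tognehatmuv.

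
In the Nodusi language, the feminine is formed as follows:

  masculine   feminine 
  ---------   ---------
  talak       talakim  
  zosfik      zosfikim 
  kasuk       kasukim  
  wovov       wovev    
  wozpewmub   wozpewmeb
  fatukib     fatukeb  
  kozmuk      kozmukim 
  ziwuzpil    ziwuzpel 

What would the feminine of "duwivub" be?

zosfik and ziwuzpil both have last vowel 'i' yet inflect differently (zosfikim, ziwuzpel), so the last vowel is not what conditions the rule; the final letter is.
"duwivub" ends in -b. The stems ending in -b (wozpewmub → wozpewmeb, fatukib → fatukeb) change the last vowel to 'e'.
So duwivub → duwiveb.

duwiveb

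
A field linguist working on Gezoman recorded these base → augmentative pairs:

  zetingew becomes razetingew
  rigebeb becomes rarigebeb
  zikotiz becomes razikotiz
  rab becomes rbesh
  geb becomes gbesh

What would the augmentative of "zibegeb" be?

razibegeb

rigebeb and rab both end in -b yet inflect differently (rarigebeb, rbesh), so the final letter is not what conditions the rule; the number of vowels is.
"zibegeb" has 3 vowels. The stems with 3 vowels (zetingew → razetingew, rigebeb → rarigebeb, zikotiz → razikotiz) add the prefix ra-.
The other pattern: stems with 1 vowel delete the last vowel and add -esh.
So zibegeb → razibegeb.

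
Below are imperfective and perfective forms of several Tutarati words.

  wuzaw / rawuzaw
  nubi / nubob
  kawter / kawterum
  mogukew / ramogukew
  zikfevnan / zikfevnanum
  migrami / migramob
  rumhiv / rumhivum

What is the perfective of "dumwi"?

migrami and rumhiv both have last vowel 'i' yet inflect differently (migramob, rumhivum), so the last vowel is not what conditions the rule; the final letter is.
"dumwi" ends in -i. The stems ending in -i (migrami → migramob, nubi → nubob) drop the final letter and add -ob.
So dumwi → dumwob.

dumwob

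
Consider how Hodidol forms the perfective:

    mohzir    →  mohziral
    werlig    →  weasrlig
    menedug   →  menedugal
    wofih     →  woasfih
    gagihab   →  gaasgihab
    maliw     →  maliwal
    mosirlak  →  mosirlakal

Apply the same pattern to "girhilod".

giasrhilod

menedug and werlig both end in -g yet inflect differently (menedugal, weasrlig), so the final letter is not what conditions the rule; the first letter is.
"girhilod" begins with g-. The one such stem in the data (gagihab → gaasgihab) inserts -as- after the first vowel (as do werlig, wofih), so the same rule applies.
So girhilod → giasrhilod.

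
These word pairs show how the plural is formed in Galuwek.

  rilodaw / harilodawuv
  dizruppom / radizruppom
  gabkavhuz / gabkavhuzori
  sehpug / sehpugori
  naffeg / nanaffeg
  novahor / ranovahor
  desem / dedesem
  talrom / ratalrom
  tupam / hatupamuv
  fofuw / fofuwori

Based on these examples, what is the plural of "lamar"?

rilodaw and fofuw both end in -w yet inflect differently (harilodawuv, fofuwori), so the final letter is not what conditions the rule; the last vowel is.
"lamar" has last vowel 'a'. The stems whose last vowel is 'a' (rilodaw → harilodawuv, tupam → hatupamuv) add ha- … -uv around the stem.
The other patterns: stems whose last vowel is 'u' add -ori; stems whose last vowel is 'o' add the prefix ra-; stems whose last vowel is 'e' repeat the first consonant+vowel as a prefix.
So lamar → halamaruv.

halamaruv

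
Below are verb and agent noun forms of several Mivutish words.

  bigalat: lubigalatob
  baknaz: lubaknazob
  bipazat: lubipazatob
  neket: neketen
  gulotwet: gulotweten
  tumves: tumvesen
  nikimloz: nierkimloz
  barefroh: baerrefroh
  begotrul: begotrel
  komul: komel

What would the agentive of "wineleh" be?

winelehen

bigalat and neket both end in -t yet inflect differently (lubigalatob, neketen), so the final letter is not what conditions the rule; the last vowel is.
"wineleh" has last vowel 'e'. The stems whose last vowel is 'e' (neket → neketen, gulotwet → gulotweten, tumves → tumvesen) add -en.
The other patterns: stems whose last vowel is 'a' add lu- … -ob around the stem; stems whose last vowel is 'o' insert -er- after the first vowel; stems whose last vowel is 'u' change the last vowel to 'e'.
So wineleh → winelehen.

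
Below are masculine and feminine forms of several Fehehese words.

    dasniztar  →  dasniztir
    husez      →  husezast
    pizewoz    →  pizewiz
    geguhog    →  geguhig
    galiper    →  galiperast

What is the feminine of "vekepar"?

"vekepar" has last vowel 'a'. The one such stem in the data (dasniztar → dasniztir) changes the last vowel to 'i' (as do pizewoz, geguhog), so the same rule applies.
The other pattern: stems whose last vowel is 'e' add -ast.
So vekepar → vekepir.

vekepir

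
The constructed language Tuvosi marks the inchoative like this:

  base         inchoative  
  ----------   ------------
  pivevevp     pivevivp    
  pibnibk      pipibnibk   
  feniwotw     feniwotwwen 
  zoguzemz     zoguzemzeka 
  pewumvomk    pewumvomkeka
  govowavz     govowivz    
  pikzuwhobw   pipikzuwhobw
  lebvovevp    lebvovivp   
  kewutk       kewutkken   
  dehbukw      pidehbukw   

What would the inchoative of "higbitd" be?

higbitdden

pewumvomk and pibnibk both end in -k yet inflect differently (pewumvomkeka, pipibnibk), so the final letter is not what conditions the rule; the second-to-last letter is.
"higbitd" has second-to-last letter 't'. The stems whose second-to-last letter is 't' (feniwotw → feniwotwwen, kewutk → kewutkken) double the final consonant and add -en.
So higbitd → higbitdden.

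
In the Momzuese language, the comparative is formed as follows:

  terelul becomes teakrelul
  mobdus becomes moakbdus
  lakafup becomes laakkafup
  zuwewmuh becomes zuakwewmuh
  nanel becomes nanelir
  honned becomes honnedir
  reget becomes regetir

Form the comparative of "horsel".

terelul and nanel both end in -l yet inflect differently (teakrelul, nanelir), so the final letter is not what conditions the rule; the last vowel is.
"horsel" has last vowel 'e'. The stems whose last vowel is 'e' (nanel → nanelir, honned → honnedir, reget → regetir) add -ir.
The other pattern: stems whose last vowel is 'u' insert -ak- after the first vowel.
So horsel → horselir.

horselir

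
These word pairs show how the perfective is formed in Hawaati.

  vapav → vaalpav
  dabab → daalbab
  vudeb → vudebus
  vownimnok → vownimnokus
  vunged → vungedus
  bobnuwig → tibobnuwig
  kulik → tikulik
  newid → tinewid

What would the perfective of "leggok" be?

dabab and vudeb both end in -b yet inflect differently (daalbab, vudebus), so the final letter is not what conditions the rule; the last vowel is.
"leggok" has last vowel 'o'. The one such stem in the data (vownimnok → vownimnokus) adds -us, so the same rule applies.
The other patterns: stems whose last vowel is 'a' insert -al- after the first vowel; stems whose last vowel is 'i' add the prefix ti-.
So leggok → leggokus.

leggokus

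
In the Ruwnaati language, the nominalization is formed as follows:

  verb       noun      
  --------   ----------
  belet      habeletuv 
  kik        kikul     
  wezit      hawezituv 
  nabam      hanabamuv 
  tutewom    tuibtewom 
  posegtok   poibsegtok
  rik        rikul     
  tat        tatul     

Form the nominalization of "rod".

tat and belet both end in -t yet inflect differently (tatul, habeletuv), so the final letter is not what conditions the rule; the number of vowels is.
"rod" has 1 vowel. The stems with 1 vowel (kik → kikul, tat → tatul, rik → rikul) add -ul.
The other patterns: stems with 2 vowels add ha- … -uv around the stem; stems with 3 vowels insert -ib- after the first vowel.
So rod → rodul.

rodul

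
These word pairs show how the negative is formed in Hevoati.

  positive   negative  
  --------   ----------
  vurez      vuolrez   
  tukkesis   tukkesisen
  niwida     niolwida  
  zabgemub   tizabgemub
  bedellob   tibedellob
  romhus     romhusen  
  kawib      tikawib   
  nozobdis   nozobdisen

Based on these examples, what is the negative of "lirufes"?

lirufesen

zabgemub and romhus both have last vowel 'u' yet inflect differently (tizabgemub, romhusen), so the last vowel is not what conditions the rule; the final letter is.
"lirufes" ends in -s. The stems ending in -s (romhus → romhusen, nozobdis → nozobdisen, tukkesis → tukkesisen) add -en.
The other patterns: stems ending in -b add the prefix ti-; stems ending in -a or -z insert -ol- after the first vowel.
So lirufes → lirufesen.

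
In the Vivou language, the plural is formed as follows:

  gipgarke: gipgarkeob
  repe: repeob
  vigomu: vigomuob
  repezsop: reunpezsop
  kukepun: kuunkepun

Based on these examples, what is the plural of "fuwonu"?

fuwonuob

vigomu and kukepun both have last vowel 'u' yet inflect differently (vigomuob, kuunkepun), so the last vowel is not what conditions the rule; whether the stem ends in a vowel or a consonant is.
"fuwonu" ends in a vowel. The stems ending in a vowel (gipgarke → gipgarkeob, repe → repeob, vigomu → vigomuob) add -ob.
The other pattern: stems ending in a consonant insert -un- after the first vowel.
So fuwonu → fuwonuob.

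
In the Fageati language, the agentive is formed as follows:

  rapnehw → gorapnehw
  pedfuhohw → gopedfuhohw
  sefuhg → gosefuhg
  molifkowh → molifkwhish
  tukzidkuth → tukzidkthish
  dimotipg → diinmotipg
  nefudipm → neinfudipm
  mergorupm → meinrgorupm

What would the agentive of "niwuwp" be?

sefuhg and dimotipg both end in -g yet inflect differently (gosefuhg, diinmotipg), so the final letter is not what conditions the rule; the second-to-last letter is.
"niwuwp" has second-to-last letter 'w'. The one such stem in the data (molifkowh → molifkwhish) deletes the last vowel and adds -ish (as does tukzidkuth), so the same rule applies.
So niwuwp → niwwpish.

niwwpish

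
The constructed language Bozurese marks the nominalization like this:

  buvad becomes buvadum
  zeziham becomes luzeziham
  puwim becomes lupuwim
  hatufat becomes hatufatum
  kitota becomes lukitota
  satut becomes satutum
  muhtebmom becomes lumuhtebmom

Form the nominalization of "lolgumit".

lolgumitum

"lolgumit" ends in -t. The stems ending in -t (satut → satutum, hatufat → hatufatum) add -um.
So lolgumit → lolgumitum.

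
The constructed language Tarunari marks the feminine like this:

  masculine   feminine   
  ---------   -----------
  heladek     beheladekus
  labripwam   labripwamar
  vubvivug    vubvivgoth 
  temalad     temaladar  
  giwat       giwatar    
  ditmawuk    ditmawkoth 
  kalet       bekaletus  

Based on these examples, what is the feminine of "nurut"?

nurtoth

"nurut" has last vowel 'u'. The stems whose last vowel is 'u' (ditmawuk → ditmawkoth, vubvivug → vubvivgoth) delete the last vowel and add -oth.
So nurut → nurtoth.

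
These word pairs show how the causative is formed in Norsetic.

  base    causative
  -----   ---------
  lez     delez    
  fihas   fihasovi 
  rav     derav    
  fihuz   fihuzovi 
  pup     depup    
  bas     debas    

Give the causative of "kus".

dekus

lez and fihuz both end in -z yet inflect differently (delez, fihuzovi), so the final letter is not what conditions the rule; the number of vowels is.
"kus" has 1 vowel. The stems with 1 vowel (lez → delez, pup → depup, bas → debas) add the prefix de-.
The other pattern: stems with 2 vowels add -ovi.
So kus → dekus.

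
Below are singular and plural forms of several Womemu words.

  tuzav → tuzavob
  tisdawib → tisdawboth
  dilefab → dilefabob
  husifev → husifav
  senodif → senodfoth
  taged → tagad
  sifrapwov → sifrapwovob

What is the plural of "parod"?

dilefab and tisdawib both end in -b yet inflect differently (dilefabob, tisdawboth), so the final letter is not what conditions the rule; the last vowel is.
"parod" has last vowel 'o'. The one such stem in the data (sifrapwov → sifrapwovob) adds -ob, so the same rule applies.
The other patterns: stems whose last vowel is 'i' delete the last vowel and add -oth; stems whose last vowel is 'e' change the last vowel to 'a'.
So parod → parodob.

parodob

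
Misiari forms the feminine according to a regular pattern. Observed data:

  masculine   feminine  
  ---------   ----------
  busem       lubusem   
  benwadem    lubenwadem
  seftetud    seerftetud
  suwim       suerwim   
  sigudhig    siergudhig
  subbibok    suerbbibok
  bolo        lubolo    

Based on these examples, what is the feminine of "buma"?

benwadem and suwim both end in -m yet inflect differently (lubenwadem, suerwim), so the final letter is not what conditions the rule; the first letter is.
"buma" begins with b-. The stems beginning with b- (benwadem → lubenwadem, bolo → lubolo, busem → lubusem) add the prefix lu-.
The other pattern: stems beginning with s- insert -er- after the first vowel.
So buma → lubuma.

lubuma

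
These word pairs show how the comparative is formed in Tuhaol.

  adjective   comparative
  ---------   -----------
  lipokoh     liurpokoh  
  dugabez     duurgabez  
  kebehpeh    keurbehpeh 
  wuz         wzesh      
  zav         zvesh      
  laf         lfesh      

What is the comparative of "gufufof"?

dugabez and wuz both end in -z yet inflect differently (duurgabez, wzesh), so the final letter is not what conditions the rule; the number of vowels is.
"gufufof" has 3 vowels. The stems with 3 vowels (lipokoh → liurpokoh, dugabez → duurgabez, kebehpeh → keurbehpeh) insert -ur- after the first vowel.
The other pattern: stems with 1 vowel delete the last vowel and add -esh.
So gufufof → guurfufof.

guurfufof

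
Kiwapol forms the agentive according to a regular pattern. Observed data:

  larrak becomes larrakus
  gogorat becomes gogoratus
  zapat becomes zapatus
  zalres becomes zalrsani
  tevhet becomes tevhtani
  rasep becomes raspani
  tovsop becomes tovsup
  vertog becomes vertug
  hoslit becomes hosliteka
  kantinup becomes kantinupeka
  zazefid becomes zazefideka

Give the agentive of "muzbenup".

muzbenupeka

gogorat and tevhet both end in -t yet inflect differently (gogoratus, tevhtani), so the final letter is not what conditions the rule; the last vowel is.
"muzbenup" has last vowel 'u'. The one such stem in the data (kantinup → kantinupeka) adds -eka, so the same rule applies.
The other patterns: stems whose last vowel is 'a' add -us; stems whose last vowel is 'e' delete the last vowel and add -ani; stems whose last vowel is 'o' change the last vowel to 'u'.
So muzbenup → muzbenupeka.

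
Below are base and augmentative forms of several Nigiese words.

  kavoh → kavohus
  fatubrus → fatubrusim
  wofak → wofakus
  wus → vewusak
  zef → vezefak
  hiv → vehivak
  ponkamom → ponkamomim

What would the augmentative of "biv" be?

wus and fatubrus both end in -s yet inflect differently (vewusak, fatubrusim), so the final letter is not what conditions the rule; the number of vowels is.
"biv" has 1 vowel. The stems with 1 vowel (zef → vezefak, wus → vewusak, hiv → vehivak) add ve- … -ak around the stem.
So biv → vebivak.

vebivak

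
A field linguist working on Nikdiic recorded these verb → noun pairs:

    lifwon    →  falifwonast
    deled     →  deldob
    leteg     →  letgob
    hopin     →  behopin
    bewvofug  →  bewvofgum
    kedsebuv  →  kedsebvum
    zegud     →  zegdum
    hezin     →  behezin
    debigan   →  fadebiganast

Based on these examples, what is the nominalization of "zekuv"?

hopin and debigan both end in -n yet inflect differently (behopin, fadebiganast), so the final letter is not what conditions the rule; the last vowel is.
"zekuv" has last vowel 'u'. The stems whose last vowel is 'u' (zegud → zegdum, bewvofug → bewvofgum, kedsebuv → kedsebvum) delete the last vowel and add -um.
The other patterns: stems whose last vowel is 'e' delete the last vowel and add -ob; stems whose last vowel is 'i' add the prefix be-; stems whose last vowel is 'a' or 'o' add fa- … -ast around the stem.
So zekuv → zekvum.

zekvum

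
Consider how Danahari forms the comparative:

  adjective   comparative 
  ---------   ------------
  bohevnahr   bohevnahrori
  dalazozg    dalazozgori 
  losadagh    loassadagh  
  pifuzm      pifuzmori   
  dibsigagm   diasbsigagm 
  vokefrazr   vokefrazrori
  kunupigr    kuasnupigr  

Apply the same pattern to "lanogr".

kunupigr and vokefrazr both end in -r yet inflect differently (kuasnupigr, vokefrazrori), so the final letter is not what conditions the rule; the second-to-last letter is.
"lanogr" has second-to-last letter 'g'. The stems whose second-to-last letter is 'g' (kunupigr → kuasnupigr, losadagh → loassadagh, dibsigagm → diasbsigagm) insert -as- after the first vowel.
The other pattern: stems whose second-to-last letter is 'h' or 'z' add -ori.
So lanogr → laasnogr.

laasnogr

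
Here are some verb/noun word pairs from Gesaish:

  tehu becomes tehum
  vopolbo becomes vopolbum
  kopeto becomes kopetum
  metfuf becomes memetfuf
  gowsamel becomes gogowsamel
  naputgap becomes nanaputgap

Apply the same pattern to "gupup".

tehu and metfuf both have last vowel 'u' yet inflect differently (tehum, memetfuf), so the last vowel is not what conditions the rule; whether the stem ends in a vowel or a consonant is.
"gupup" ends in a consonant. The stems ending in a consonant (metfuf → memetfuf, gowsamel → gogowsamel, naputgap → nanaputgap) repeat the first consonant+vowel as a prefix.
The other pattern: stems ending in a vowel drop the final letter and add -um.
So gupup → gugupup.

gugupup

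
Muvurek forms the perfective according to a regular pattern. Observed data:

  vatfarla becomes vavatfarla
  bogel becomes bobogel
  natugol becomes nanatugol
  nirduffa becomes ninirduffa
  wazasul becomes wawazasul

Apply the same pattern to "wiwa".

Every pair shown (vatfarla → vavatfarla, bogel → bobogel, natugol → nanatugol, …) follows the same rule: repeat the first consonant+vowel as a prefix.
So wiwa → wiwiwa.

wiwiwa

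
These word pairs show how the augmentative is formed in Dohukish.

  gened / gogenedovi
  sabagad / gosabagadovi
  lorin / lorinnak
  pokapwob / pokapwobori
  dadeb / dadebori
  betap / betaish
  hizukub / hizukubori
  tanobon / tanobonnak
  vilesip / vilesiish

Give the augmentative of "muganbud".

"muganbud" ends in -d. The stems ending in -d (sabagad → gosabagadovi, gened → gogenedovi) add go- … -ovi around the stem.
The other patterns: stems ending in -p drop the final letter and add -ish; stems ending in -n double the final consonant and add -ak; stems ending in -b add -ori.
So muganbud → gomuganbudovi.

gomuganbudovi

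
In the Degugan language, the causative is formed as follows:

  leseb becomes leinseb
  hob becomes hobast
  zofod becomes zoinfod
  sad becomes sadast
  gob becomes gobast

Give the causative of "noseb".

sad and zofod both end in -d yet inflect differently (sadast, zoinfod), so the final letter is not what conditions the rule; the number of vowels is.
"noseb" has 2 vowels. The stems with 2 vowels (zofod → zoinfod, leseb → leinseb) insert -in- after the first vowel.
The other pattern: stems with 1 vowel add -ast.
So noseb → noinseb.

noinseb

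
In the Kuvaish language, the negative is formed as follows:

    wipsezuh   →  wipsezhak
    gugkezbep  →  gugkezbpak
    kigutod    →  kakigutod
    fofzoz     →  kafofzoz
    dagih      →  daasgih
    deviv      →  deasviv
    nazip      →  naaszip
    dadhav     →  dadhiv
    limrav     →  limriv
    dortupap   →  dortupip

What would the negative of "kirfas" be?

kirfis

wipsezuh and dagih both end in -h yet inflect differently (wipsezhak, daasgih), so the final letter is not what conditions the rule; the last vowel is.
"kirfas" has last vowel 'a'. The stems whose last vowel is 'a' (dadhav → dadhiv, limrav → limriv, dortupap → dortupip) change the last vowel to 'i'.
The other patterns: stems whose last vowel is 'e' or 'u' delete the last vowel and add -ak; stems whose last vowel is 'o' add the prefix ka-; stems whose last vowel is 'i' insert -as- after the first vowel.
So kirfas → kirfis.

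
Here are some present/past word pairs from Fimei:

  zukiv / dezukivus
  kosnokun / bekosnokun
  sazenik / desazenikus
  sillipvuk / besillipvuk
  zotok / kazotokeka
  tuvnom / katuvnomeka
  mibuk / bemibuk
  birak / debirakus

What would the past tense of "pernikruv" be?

bepernikruv

"pernikruv" has last vowel 'u'. The stems whose last vowel is 'u' (sillipvuk → besillipvuk, mibuk → bemibuk, kosnokun → bekosnokun) add the prefix be-.
So pernikruv → bepernikruv.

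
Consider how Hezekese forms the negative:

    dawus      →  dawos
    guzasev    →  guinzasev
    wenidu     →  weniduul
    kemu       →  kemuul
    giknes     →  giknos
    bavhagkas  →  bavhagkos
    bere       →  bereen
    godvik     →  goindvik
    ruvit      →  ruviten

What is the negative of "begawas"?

"begawas" ends in -s. The stems ending in -s (dawus → dawos, giknes → giknos, bavhagkas → bavhagkos) change the last vowel to 'o'.
The other patterns: stems ending in -k or -v insert -in- after the first vowel; stems ending in -u add -ul; stems ending in -e or -t add -en.
So begawas → begawos.

begawos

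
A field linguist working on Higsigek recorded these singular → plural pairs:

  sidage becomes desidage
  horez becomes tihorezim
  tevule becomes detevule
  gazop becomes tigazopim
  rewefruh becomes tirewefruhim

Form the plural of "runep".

tirunepim

sidage and horez both have last vowel 'e' yet inflect differently (desidage, tihorezim), so the last vowel is not what conditions the rule; whether the stem ends in a vowel or a consonant is.
"runep" ends in a consonant. The stems ending in a consonant (rewefruh → tirewefruhim, horez → tihorezim, gazop → tigazopim) add ti- … -im around the stem.
So runep → tirunepim.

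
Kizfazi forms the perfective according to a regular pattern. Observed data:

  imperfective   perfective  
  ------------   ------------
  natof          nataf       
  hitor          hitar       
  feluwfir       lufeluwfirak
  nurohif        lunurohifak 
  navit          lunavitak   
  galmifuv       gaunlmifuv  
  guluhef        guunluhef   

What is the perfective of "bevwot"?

hitor and feluwfir both end in -r yet inflect differently (hitar, lufeluwfirak), so the final letter is not what conditions the rule; the last vowel is.
"bevwot" has last vowel 'o'. The stems whose last vowel is 'o' (natof → nataf, hitor → hitar) change the last vowel to 'a'.
So bevwot → bevwat.

bevwat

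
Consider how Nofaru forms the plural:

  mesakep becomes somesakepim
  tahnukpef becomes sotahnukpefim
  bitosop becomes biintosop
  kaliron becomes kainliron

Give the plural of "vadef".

mesakep and bitosop both end in -p yet inflect differently (somesakepim, biintosop), so the final letter is not what conditions the rule; the last vowel is.
"vadef" has last vowel 'e'. The stems whose last vowel is 'e' (mesakep → somesakepim, tahnukpef → sotahnukpefim) add so- … -im around the stem.
The other pattern: stems whose last vowel is 'o' insert -in- after the first vowel.
So vadef → sovadefim.

sovadefim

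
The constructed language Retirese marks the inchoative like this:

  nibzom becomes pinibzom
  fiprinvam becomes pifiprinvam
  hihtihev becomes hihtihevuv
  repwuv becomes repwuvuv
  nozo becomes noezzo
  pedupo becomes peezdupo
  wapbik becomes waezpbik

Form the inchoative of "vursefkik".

nibzom and nozo both have last vowel 'o' yet inflect differently (pinibzom, noezzo), so the last vowel is not what conditions the rule; the final letter is.
"vursefkik" ends in -k. The one such stem in the data (wapbik → waezpbik) inserts -ez- after the first vowel (as do nozo, pedupo), so the same rule applies.
The other patterns: stems ending in -m add the prefix pi-; stems ending in -v add -uv.
So vursefkik → vuezrsefkik.

vuezrsefkik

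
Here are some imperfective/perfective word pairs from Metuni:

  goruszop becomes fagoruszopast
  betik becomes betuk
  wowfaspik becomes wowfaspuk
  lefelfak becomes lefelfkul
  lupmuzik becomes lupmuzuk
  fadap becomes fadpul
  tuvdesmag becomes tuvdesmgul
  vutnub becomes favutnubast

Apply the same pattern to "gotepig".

gotepug

"gotepig" has last vowel 'i'. The stems whose last vowel is 'i' (betik → betuk, lupmuzik → lupmuzuk, wowfaspik → wowfaspuk) change the last vowel to 'u'.
So gotepig → gotepug.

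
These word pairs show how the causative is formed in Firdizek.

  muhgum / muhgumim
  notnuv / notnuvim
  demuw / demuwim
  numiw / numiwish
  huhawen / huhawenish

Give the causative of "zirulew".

demuw and numiw both end in -w yet inflect differently (demuwim, numiwish), so the final letter is not what conditions the rule; the last vowel is.
"zirulew" has last vowel 'e'. The one such stem in the data (huhawen → huhawenish) adds -ish, so the same rule applies.
The other pattern: stems whose last vowel is 'u' add -im.
So zirulew → zirulewish.

zirulewish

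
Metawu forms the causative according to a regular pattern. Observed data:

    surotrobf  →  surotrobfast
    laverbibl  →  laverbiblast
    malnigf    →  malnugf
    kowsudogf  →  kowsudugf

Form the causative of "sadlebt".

surotrobf and malnigf both end in -f yet inflect differently (surotrobfast, malnugf), so the final letter is not what conditions the rule; the second-to-last letter is.
"sadlebt" has second-to-last letter 'b'. The stems whose second-to-last letter is 'b' (surotrobf → surotrobfast, laverbibl → laverbiblast) add -ast.
The other pattern: stems whose second-to-last letter is 'g' change the last vowel to 'u'.
So sadlebt → sadlebtast.

sadlebtast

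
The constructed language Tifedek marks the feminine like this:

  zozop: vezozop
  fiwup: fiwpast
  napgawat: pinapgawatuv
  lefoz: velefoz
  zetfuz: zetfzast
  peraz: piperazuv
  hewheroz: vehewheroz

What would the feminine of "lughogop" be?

peraz and lefoz both end in -z yet inflect differently (piperazuv, velefoz), so the final letter is not what conditions the rule; the last vowel is.
"lughogop" has last vowel 'o'. The stems whose last vowel is 'o' (zozop → vezozop, lefoz → velefoz, hewheroz → vehewheroz) add the prefix ve-.
So lughogop → velughogop.

velughogop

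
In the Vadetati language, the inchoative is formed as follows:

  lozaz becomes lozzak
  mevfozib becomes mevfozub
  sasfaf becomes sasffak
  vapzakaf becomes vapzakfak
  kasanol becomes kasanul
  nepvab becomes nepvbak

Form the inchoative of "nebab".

"nebab" has last vowel 'a'. The stems whose last vowel is 'a' (nepvab → nepvbak, lozaz → lozzak, sasfaf → sasffak) delete the last vowel and add -ak.
So nebab → nebbak.

nebbak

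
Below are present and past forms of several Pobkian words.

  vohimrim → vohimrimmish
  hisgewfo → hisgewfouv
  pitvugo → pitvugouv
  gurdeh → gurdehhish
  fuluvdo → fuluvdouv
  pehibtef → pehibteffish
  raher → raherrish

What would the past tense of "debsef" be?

debseffish

pitvugo and pehibtef both begin with p- yet inflect differently (pitvugouv, pehibteffish), so the first letter is not what conditions the rule; whether the stem ends in a vowel or a consonant is.
"debsef" ends in a consonant. The stems ending in a consonant (vohimrim → vohimrimmish, gurdeh → gurdehhish, raher → raherrish) double the final consonant and add -ish.
The other pattern: stems ending in a vowel add -uv.
So debsef → debseffish.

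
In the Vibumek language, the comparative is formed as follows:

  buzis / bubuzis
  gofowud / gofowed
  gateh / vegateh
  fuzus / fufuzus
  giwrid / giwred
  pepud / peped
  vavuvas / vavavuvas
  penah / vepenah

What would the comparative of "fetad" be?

feted

fuzus and pepud both have last vowel 'u' yet inflect differently (fufuzus, peped), so the last vowel is not what conditions the rule; the final letter is.
"fetad" ends in -d. The stems ending in -d (pepud → peped, giwrid → giwred, gofowud → gofowed) change the last vowel to 'e'.
So fetad → feted.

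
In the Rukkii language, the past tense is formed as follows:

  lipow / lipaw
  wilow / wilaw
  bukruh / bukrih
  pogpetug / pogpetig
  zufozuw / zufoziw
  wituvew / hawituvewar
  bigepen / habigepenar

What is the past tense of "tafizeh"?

lipow and zufozuw both end in -w yet inflect differently (lipaw, zufoziw), so the final letter is not what conditions the rule; the last vowel is.
"tafizeh" has last vowel 'e'. The stems whose last vowel is 'e' (wituvew → hawituvewar, bigepen → habigepenar) add ha- … -ar around the stem.
The other patterns: stems whose last vowel is 'o' change the last vowel to 'a'; stems whose last vowel is 'u' change the last vowel to 'i'.
So tafizeh → hatafizehar.

hatafizehar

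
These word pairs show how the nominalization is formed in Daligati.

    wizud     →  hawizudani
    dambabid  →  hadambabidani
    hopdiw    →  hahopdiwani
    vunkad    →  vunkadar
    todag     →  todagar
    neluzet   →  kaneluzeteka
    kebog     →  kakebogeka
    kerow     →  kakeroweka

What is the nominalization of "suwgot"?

kasuwgoteka

"suwgot" has last vowel 'o'. The stems whose last vowel is 'o' (kebog → kakebogeka, kerow → kakeroweka) add ka- … -eka around the stem.
So suwgot → kasuwgoteka.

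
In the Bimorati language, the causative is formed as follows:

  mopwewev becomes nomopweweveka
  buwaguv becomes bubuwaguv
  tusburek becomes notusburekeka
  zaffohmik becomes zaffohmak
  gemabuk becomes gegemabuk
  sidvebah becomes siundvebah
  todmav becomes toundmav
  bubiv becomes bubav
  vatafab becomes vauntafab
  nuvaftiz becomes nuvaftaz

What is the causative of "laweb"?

mopwewev and todmav both end in -v yet inflect differently (nomopweweveka, toundmav), so the final letter is not what conditions the rule; the last vowel is.
"laweb" has last vowel 'e'. The stems whose last vowel is 'e' (tusburek → notusburekeka, mopwewev → nomopweweveka) add no- … -eka around the stem.
So laweb → nolawebeka.

nolawebeka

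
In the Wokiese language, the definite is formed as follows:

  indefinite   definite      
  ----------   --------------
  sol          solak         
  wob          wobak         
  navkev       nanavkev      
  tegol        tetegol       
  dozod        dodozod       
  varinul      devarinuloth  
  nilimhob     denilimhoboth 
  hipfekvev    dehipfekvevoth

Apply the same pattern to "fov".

sol and tegol both end in -l yet inflect differently (solak, tetegol), so the final letter is not what conditions the rule; the number of vowels is.
"fov" has 1 vowel. The stems with 1 vowel (sol → solak, wob → wobak) add -ak.
The other patterns: stems with 2 vowels repeat the first consonant+vowel as a prefix; stems with 3 vowels add de- … -oth around the stem.
So fov → fovak.

fovak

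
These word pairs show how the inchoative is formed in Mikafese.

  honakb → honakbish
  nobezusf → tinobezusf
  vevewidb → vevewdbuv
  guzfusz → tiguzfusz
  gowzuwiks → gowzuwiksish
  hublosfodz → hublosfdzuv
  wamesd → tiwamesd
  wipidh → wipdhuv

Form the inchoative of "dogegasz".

"dogegasz" has second-to-last letter 's'. The stems whose second-to-last letter is 's' (nobezusf → tinobezusf, wamesd → tiwamesd, guzfusz → tiguzfusz) add the prefix ti-.
So dogegasz → tidogegasz.

tidogegasz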